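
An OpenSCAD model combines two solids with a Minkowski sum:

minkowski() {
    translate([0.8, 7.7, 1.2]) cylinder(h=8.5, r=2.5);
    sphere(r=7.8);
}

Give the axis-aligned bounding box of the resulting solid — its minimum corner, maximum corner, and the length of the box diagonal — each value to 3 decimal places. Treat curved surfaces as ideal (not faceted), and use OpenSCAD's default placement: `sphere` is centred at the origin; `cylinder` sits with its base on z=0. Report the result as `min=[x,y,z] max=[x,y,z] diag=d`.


min=[-9.500,-2.600,-6.600] max=[11.100,18.000,17.500] diag=37.809

A = translate([0.8, 7.7, 1.2]) cylinder(h=8.5, r=2.5) → bbox [-1.7,5.2,1.2] .. [3.3,10.2,9.7]
B = sphere(r=7.8) → bbox [-7.8,-7.8,-7.8] .. [7.8,7.8,7.8]
lo = A.lo+B.lo = [-1.7-7.8, 5.2-7.8, 1.2-7.8] = [-9.500,-2.600,-6.600]
hi = A.hi+B.hi = [3.3+7.8, 10.2+7.8, 9.7+7.8] = [11.100,18.000,17.500]
diag = √(20.6²+20.6²+24.1²) = √1429.53 = 37.809


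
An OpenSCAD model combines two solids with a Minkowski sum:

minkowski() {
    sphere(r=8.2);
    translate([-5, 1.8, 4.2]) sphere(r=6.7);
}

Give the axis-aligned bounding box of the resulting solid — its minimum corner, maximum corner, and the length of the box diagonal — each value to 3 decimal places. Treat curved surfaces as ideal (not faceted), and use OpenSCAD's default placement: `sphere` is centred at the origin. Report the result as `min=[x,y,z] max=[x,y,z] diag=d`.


A = translate([-5, 1.8, 4.2]) sphere(r=6.7) → bbox [-11.7,-4.9,-2.5] .. [1.7,8.5,10.9]
B = sphere(r=8.2) → bbox [-8.2,-8.2,-8.2] .. [8.2,8.2,8.2]
lo = A.lo+B.lo = [-11.7-8.2, -4.9-8.2, -2.5-8.2] = [-19.900,-13.100,-10.700]
hi = A.hi+B.hi = [1.7+8.2, 8.5+8.2, 10.9+8.2] = [9.900,16.700,19.100]
diag = √(29.8²+29.8²+29.8²) = √2664.12 = 51.615

min=[-19.900,-13.100,-10.700] max=[9.900,16.700,19.100] diag=51.615


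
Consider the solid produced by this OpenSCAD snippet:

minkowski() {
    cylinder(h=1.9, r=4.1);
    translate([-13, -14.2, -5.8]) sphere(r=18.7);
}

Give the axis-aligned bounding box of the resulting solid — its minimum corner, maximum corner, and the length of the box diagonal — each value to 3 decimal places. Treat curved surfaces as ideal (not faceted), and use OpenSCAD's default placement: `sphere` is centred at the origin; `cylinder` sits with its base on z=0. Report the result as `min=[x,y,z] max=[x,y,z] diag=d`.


min=[-35.800,-37.000,-24.500] max=[9.800,8.600,14.800] diag=75.520

A = translate([-13, -14.2, -5.8]) sphere(r=18.7) → bbox [-31.7,-32.9,-24.5] .. [5.7,4.5,12.9]
B = cylinder(h=1.9, r=4.1) → bbox [-4.1,-4.1,0] .. [4.1,4.1,1.9]
lo = A.lo+B.lo = [-31.7-4.1, -32.9-4.1, -24.5+0] = [-35.800,-37.000,-24.500]
hi = A.hi+B.hi = [5.7+4.1, 4.5+4.1, 12.9+1.9] = [9.800,8.600,14.800]
diag = √(45.6²+45.6²+39.3²) = √5703.21 = 75.520


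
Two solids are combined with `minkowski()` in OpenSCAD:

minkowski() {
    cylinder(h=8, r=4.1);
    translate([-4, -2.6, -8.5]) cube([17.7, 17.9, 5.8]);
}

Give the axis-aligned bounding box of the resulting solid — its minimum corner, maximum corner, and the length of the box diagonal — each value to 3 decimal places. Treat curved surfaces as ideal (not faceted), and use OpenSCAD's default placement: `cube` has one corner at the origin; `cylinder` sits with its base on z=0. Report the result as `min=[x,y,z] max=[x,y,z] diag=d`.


A = translate([-4, -2.6, -8.5]) cube([17.7, 17.9, 5.8]) → bbox [-4,-2.6,-8.5] .. [13.7,15.3,-2.7]
B = cylinder(h=8, r=4.1) → bbox [-4.1,-4.1,0] .. [4.1,4.1,8]
lo = A.lo+B.lo = [-4-4.1, -2.6-4.1, -8.5+0] = [-8.100,-6.700,-8.500]
hi = A.hi+B.hi = [13.7+4.1, 15.3+4.1, -2.7+8] = [17.800,19.400,5.300]
diag = √(25.9²+26.1²+13.8²) = √1542.46 = 39.274

min=[-8.100,-6.700,-8.500] max=[17.800,19.400,5.300] diag=39.274


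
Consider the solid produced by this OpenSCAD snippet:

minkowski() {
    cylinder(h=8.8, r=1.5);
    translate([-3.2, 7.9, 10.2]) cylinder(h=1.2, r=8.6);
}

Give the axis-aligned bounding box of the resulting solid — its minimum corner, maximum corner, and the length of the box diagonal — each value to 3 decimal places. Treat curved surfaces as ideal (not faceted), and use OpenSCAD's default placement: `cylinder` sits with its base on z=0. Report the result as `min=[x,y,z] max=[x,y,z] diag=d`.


min=[-13.300,-2.200,10.200] max=[6.900,18.000,20.200] diag=30.267

A = translate([-3.2, 7.9, 10.2]) cylinder(h=1.2, r=8.6) → bbox [-11.8,-0.7,10.2] .. [5.4,16.5,11.4]
B = cylinder(h=8.8, r=1.5) → bbox [-1.5,-1.5,0] .. [1.5,1.5,8.8]
lo = A.lo+B.lo = [-11.8-1.5, -0.7-1.5, 10.2+0] = [-13.300,-2.200,10.200]
hi = A.hi+B.hi = [5.4+1.5, 16.5+1.5, 11.4+8.8] = [6.900,18.000,20.200]
diag = √(20.2²+20.2²+10²) = √916.08 = 30.267


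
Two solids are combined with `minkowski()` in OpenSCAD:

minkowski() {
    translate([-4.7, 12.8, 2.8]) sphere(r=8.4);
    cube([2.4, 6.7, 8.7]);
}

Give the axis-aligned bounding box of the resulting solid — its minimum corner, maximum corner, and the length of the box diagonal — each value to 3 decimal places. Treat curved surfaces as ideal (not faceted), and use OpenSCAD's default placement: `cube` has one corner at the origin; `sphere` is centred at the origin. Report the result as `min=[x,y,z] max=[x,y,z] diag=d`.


A = translate([-4.7, 12.8, 2.8]) sphere(r=8.4) → bbox [-13.1,4.4,-5.6] .. [3.7,21.2,11.2]
B = cube([2.4, 6.7, 8.7]) → bbox [0,0,0] .. [2.4,6.7,8.7]
lo = A.lo+B.lo = [-13.1+0, 4.4+0, -5.6+0] = [-13.100,4.400,-5.600]
hi = A.hi+B.hi = [3.7+2.4, 21.2+6.7, 11.2+8.7] = [6.100,27.900,19.900]
diag = √(19.2²+23.5²+25.5²) = √1571.14 = 39.638

min=[-13.100,4.400,-5.600] max=[6.100,27.900,19.900] diag=39.638


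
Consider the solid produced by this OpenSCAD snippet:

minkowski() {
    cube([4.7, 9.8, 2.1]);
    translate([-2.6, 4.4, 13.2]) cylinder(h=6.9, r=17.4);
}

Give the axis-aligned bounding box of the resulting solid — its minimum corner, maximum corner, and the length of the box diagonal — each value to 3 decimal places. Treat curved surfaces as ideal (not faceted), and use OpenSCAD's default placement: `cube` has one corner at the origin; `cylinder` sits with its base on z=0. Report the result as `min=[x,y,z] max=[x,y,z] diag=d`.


min=[-20.000,-13.000,13.200] max=[19.500,31.600,22.200] diag=60.253

A = translate([-2.6, 4.4, 13.2]) cylinder(h=6.9, r=17.4) → bbox [-20,-13,13.2] .. [14.8,21.8,20.1]
B = cube([4.7, 9.8, 2.1]) → bbox [0,0,0] .. [4.7,9.8,2.1]
lo = A.lo+B.lo = [-20+0, -13+0, 13.2+0] = [-20.000,-13.000,13.200]
hi = A.hi+B.hi = [14.8+4.7, 21.8+9.8, 20.1+2.1] = [19.500,31.600,22.200]
diag = √(39.5²+44.6²+9²) = √3630.41 = 60.253


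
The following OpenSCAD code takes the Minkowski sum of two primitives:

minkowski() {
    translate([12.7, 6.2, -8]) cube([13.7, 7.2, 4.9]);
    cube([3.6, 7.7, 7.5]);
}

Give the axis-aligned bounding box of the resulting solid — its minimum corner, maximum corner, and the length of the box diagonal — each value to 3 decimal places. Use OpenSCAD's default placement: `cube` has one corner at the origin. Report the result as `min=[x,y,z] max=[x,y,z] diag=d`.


min=[12.700,6.200,-8.000] max=[30.000,21.100,4.400] diag=25.982

A = translate([12.7, 6.2, -8]) cube([13.7, 7.2, 4.9]) → bbox [12.7,6.2,-8] .. [26.4,13.4,-3.1]
B = cube([3.6, 7.7, 7.5]) → bbox [0,0,0] .. [3.6,7.7,7.5]
lo = A.lo+B.lo = [12.7+0, 6.2+0, -8+0] = [12.700,6.200,-8.000]
hi = A.hi+B.hi = [26.4+3.6, 13.4+7.7, -3.1+7.5] = [30.000,21.100,4.400]
diag = √(17.3²+14.9²+12.4²) = √675.06 = 25.982


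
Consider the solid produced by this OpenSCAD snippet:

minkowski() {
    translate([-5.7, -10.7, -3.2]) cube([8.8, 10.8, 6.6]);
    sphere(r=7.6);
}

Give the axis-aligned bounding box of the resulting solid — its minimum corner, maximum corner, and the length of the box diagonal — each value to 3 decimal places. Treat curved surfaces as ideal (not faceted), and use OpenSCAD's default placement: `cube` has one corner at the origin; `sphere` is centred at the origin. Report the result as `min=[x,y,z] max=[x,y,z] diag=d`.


A = translate([-5.7, -10.7, -3.2]) cube([8.8, 10.8, 6.6]) → bbox [-5.7,-10.7,-3.2] .. [3.1,0.1,3.4]
B = sphere(r=7.6) → bbox [-7.6,-7.6,-7.6] .. [7.6,7.6,7.6]
lo = A.lo+B.lo = [-5.7-7.6, -10.7-7.6, -3.2-7.6] = [-13.300,-18.300,-10.800]
hi = A.hi+B.hi = [3.1+7.6, 0.1+7.6, 3.4+7.6] = [10.700,7.700,11.000]
diag = √(24²+26²+21.8²) = √1727.24 = 41.560

min=[-13.300,-18.300,-10.800] max=[10.700,7.700,11.000] diag=41.560


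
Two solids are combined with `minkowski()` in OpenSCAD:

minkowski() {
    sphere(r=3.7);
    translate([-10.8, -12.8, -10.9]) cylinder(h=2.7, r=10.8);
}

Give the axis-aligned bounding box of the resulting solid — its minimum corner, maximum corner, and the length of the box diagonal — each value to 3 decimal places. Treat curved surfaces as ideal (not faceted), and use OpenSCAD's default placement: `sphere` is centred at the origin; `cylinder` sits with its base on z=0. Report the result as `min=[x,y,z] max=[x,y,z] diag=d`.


min=[-25.300,-27.300,-14.600] max=[3.700,1.700,-4.500] diag=42.238

A = translate([-10.8, -12.8, -10.9]) cylinder(h=2.7, r=10.8) → bbox [-21.6,-23.6,-10.9] .. [0,-2,-8.2]
B = sphere(r=3.7) → bbox [-3.7,-3.7,-3.7] .. [3.7,3.7,3.7]
lo = A.lo+B.lo = [-21.6-3.7, -23.6-3.7, -10.9-3.7] = [-25.300,-27.300,-14.600]
hi = A.hi+B.hi = [0+3.7, -2+3.7, -8.2+3.7] = [3.700,1.700,-4.500]
diag = √(29²+29²+10.1²) = √1784.01 = 42.238


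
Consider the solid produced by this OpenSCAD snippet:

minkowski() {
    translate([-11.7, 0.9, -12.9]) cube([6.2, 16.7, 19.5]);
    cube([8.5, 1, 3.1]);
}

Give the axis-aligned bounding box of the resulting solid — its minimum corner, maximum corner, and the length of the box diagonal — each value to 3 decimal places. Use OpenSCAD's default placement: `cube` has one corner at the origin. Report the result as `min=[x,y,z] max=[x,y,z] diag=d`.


A = translate([-11.7, 0.9, -12.9]) cube([6.2, 16.7, 19.5]) → bbox [-11.7,0.9,-12.9] .. [-5.5,17.6,6.6]
B = cube([8.5, 1, 3.1]) → bbox [0,0,0] .. [8.5,1,3.1]
lo = A.lo+B.lo = [-11.7+0, 0.9+0, -12.9+0] = [-11.700,0.900,-12.900]
hi = A.hi+B.hi = [-5.5+8.5, 17.6+1, 6.6+3.1] = [3.000,18.600,9.700]
diag = √(14.7²+17.7²+22.6²) = √1040.14 = 32.251

min=[-11.700,0.900,-12.900] max=[3.000,18.600,9.700] diag=32.251


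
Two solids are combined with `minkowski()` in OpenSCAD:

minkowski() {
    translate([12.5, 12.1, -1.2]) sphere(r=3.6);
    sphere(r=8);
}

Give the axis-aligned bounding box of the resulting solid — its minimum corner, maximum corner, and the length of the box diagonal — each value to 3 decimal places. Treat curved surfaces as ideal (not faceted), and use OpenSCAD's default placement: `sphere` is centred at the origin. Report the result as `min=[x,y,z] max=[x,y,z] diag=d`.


min=[0.900,0.500,-12.800] max=[24.100,23.700,10.400] diag=40.184

A = translate([12.5, 12.1, -1.2]) sphere(r=3.6) → bbox [8.9,8.5,-4.8] .. [16.1,15.7,2.4]
B = sphere(r=8) → bbox [-8,-8,-8] .. [8,8,8]
lo = A.lo+B.lo = [8.9-8, 8.5-8, -4.8-8] = [0.900,0.500,-12.800]
hi = A.hi+B.hi = [16.1+8, 15.7+8, 2.4+8] = [24.100,23.700,10.400]
diag = √(23.2²+23.2²+23.2²) = √1614.72 = 40.184


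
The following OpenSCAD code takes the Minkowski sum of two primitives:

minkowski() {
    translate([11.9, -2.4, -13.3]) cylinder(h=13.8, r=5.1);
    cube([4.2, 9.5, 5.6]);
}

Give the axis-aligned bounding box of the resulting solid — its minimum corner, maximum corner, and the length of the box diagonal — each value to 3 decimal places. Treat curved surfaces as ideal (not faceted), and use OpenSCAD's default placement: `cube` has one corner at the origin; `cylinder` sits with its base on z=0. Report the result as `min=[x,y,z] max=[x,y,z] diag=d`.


min=[6.800,-7.500,-13.300] max=[21.200,12.200,6.100] diag=31.174

A = translate([11.9, -2.4, -13.3]) cylinder(h=13.8, r=5.1) → bbox [6.8,-7.5,-13.3] .. [17,2.7,0.5]
B = cube([4.2, 9.5, 5.6]) → bbox [0,0,0] .. [4.2,9.5,5.6]
lo = A.lo+B.lo = [6.8+0, -7.5+0, -13.3+0] = [6.800,-7.500,-13.300]
hi = A.hi+B.hi = [17+4.2, 2.7+9.5, 0.5+5.6] = [21.200,12.200,6.100]
diag = √(14.4²+19.7²+19.4²) = √971.81 = 31.174


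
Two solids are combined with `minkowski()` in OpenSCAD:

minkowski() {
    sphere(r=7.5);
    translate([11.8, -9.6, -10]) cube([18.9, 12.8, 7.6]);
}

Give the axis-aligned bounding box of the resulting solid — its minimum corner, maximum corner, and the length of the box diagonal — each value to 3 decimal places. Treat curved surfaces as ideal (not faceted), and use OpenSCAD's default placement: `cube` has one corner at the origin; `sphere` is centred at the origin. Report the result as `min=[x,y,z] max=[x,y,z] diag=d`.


A = translate([11.8, -9.6, -10]) cube([18.9, 12.8, 7.6]) → bbox [11.8,-9.6,-10] .. [30.7,3.2,-2.4]
B = sphere(r=7.5) → bbox [-7.5,-7.5,-7.5] .. [7.5,7.5,7.5]
lo = A.lo+B.lo = [11.8-7.5, -9.6-7.5, -10-7.5] = [4.300,-17.100,-17.500]
hi = A.hi+B.hi = [30.7+7.5, 3.2+7.5, -2.4+7.5] = [38.200,10.700,5.100]
diag = √(33.9²+27.8²+22.6²) = √2432.81 = 49.324

min=[4.300,-17.100,-17.500] max=[38.200,10.700,5.100] diag=49.324


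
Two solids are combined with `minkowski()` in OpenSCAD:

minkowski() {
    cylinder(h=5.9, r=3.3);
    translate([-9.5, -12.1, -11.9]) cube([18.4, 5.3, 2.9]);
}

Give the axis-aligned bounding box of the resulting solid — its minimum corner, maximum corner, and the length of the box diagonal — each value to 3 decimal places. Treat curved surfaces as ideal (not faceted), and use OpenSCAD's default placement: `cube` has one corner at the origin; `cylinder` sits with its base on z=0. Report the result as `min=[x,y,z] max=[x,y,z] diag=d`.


min=[-12.800,-15.400,-11.900] max=[12.200,-3.500,-3.100] diag=29.053

A = translate([-9.5, -12.1, -11.9]) cube([18.4, 5.3, 2.9]) → bbox [-9.5,-12.1,-11.9] .. [8.9,-6.8,-9]
B = cylinder(h=5.9, r=3.3) → bbox [-3.3,-3.3,0] .. [3.3,3.3,5.9]
lo = A.lo+B.lo = [-9.5-3.3, -12.1-3.3, -11.9+0] = [-12.800,-15.400,-11.900]
hi = A.hi+B.hi = [8.9+3.3, -6.8+3.3, -9+5.9] = [12.200,-3.500,-3.100]
diag = √(25²+11.9²+8.8²) = √844.05 = 29.053


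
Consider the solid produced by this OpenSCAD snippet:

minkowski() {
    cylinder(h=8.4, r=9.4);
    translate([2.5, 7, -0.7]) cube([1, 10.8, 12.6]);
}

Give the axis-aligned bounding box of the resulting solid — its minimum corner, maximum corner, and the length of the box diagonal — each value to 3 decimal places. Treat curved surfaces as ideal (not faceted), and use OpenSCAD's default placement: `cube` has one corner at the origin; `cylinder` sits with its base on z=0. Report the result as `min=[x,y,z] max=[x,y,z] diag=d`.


min=[-6.900,-2.400,-0.700] max=[12.900,27.200,20.300] diag=41.342

A = translate([2.5, 7, -0.7]) cube([1, 10.8, 12.6]) → bbox [2.5,7,-0.7] .. [3.5,17.8,11.9]
B = cylinder(h=8.4, r=9.4) → bbox [-9.4,-9.4,0] .. [9.4,9.4,8.4]
lo = A.lo+B.lo = [2.5-9.4, 7-9.4, -0.7+0] = [-6.900,-2.400,-0.700]
hi = A.hi+B.hi = [3.5+9.4, 17.8+9.4, 11.9+8.4] = [12.900,27.200,20.300]
diag = √(19.8²+29.6²+21²) = √1709.2 = 41.342


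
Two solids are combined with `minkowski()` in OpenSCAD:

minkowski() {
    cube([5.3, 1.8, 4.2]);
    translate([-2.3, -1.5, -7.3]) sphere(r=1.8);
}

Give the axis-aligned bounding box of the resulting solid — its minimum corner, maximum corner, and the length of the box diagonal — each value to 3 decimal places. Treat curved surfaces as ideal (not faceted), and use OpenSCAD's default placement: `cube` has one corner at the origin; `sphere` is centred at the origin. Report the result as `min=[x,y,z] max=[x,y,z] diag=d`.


min=[-4.100,-3.300,-9.100] max=[4.800,2.100,-1.300] diag=13.008

A = translate([-2.3, -1.5, -7.3]) sphere(r=1.8) → bbox [-4.1,-3.3,-9.1] .. [-0.5,0.3,-5.5]
B = cube([5.3, 1.8, 4.2]) → bbox [0,0,0] .. [5.3,1.8,4.2]
lo = A.lo+B.lo = [-4.1+0, -3.3+0, -9.1+0] = [-4.100,-3.300,-9.100]
hi = A.hi+B.hi = [-0.5+5.3, 0.3+1.8, -5.5+4.2] = [4.800,2.100,-1.300]
diag = √(8.9²+5.4²+7.8²) = √169.21 = 13.008


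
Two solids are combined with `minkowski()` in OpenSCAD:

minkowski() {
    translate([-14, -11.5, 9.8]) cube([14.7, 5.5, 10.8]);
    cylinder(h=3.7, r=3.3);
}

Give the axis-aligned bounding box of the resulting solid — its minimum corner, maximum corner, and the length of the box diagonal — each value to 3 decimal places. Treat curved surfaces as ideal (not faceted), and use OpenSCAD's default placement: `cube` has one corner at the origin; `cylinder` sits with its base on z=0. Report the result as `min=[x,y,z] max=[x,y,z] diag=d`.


min=[-17.300,-14.800,9.800] max=[4.000,-2.700,24.300] diag=28.467

A = translate([-14, -11.5, 9.8]) cube([14.7, 5.5, 10.8]) → bbox [-14,-11.5,9.8] .. [0.7,-6,20.6]
B = cylinder(h=3.7, r=3.3) → bbox [-3.3,-3.3,0] .. [3.3,3.3,3.7]
lo = A.lo+B.lo = [-14-3.3, -11.5-3.3, 9.8+0] = [-17.300,-14.800,9.800]
hi = A.hi+B.hi = [0.7+3.3, -6+3.3, 20.6+3.7] = [4.000,-2.700,24.300]
diag = √(21.3²+12.1²+14.5²) = √810.35 = 28.467


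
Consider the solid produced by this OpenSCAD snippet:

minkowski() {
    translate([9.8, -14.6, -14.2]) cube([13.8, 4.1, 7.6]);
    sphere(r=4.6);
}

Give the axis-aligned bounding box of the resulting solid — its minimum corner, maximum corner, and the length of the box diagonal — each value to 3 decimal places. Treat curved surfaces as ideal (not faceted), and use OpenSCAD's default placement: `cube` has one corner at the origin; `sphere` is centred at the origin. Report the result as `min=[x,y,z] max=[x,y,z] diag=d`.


min=[5.200,-19.200,-18.800] max=[28.200,-5.900,-2.000] diag=31.435

A = translate([9.8, -14.6, -14.2]) cube([13.8, 4.1, 7.6]) → bbox [9.8,-14.6,-14.2] .. [23.6,-10.5,-6.6]
B = sphere(r=4.6) → bbox [-4.6,-4.6,-4.6] .. [4.6,4.6,4.6]
lo = A.lo+B.lo = [9.8-4.6, -14.6-4.6, -14.2-4.6] = [5.200,-19.200,-18.800]
hi = A.hi+B.hi = [23.6+4.6, -10.5+4.6, -6.6+4.6] = [28.200,-5.900,-2.000]
diag = √(23²+13.3²+16.8²) = √988.13 = 31.435


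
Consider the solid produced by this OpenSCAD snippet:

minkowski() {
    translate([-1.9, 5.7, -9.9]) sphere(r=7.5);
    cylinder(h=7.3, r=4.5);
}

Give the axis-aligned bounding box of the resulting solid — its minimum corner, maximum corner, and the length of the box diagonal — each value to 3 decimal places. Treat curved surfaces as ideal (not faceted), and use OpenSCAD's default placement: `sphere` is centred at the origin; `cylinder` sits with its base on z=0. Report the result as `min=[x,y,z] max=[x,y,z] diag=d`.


A = translate([-1.9, 5.7, -9.9]) sphere(r=7.5) → bbox [-9.4,-1.8,-17.4] .. [5.6,13.2,-2.4]
B = cylinder(h=7.3, r=4.5) → bbox [-4.5,-4.5,0] .. [4.5,4.5,7.3]
lo = A.lo+B.lo = [-9.4-4.5, -1.8-4.5, -17.4+0] = [-13.900,-6.300,-17.400]
hi = A.hi+B.hi = [5.6+4.5, 13.2+4.5, -2.4+7.3] = [10.100,17.700,4.900]
diag = √(24²+24²+22.3²) = √1649.29 = 40.611

min=[-13.900,-6.300,-17.400] max=[10.100,17.700,4.900] diag=40.611


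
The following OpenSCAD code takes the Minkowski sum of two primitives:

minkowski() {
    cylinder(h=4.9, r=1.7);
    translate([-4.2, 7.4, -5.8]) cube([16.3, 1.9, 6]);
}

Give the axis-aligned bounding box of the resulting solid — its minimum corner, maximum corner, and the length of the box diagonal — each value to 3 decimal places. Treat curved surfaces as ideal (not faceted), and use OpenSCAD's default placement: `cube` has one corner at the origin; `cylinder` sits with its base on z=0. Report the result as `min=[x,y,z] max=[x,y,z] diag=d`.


min=[-5.900,5.700,-5.800] max=[13.800,11.000,5.100] diag=23.130

A = translate([-4.2, 7.4, -5.8]) cube([16.3, 1.9, 6]) → bbox [-4.2,7.4,-5.8] .. [12.1,9.3,0.2]
B = cylinder(h=4.9, r=1.7) → bbox [-1.7,-1.7,0] .. [1.7,1.7,4.9]
lo = A.lo+B.lo = [-4.2-1.7, 7.4-1.7, -5.8+0] = [-5.900,5.700,-5.800]
hi = A.hi+B.hi = [12.1+1.7, 9.3+1.7, 0.2+4.9] = [13.800,11.000,5.100]
diag = √(19.7²+5.3²+10.9²) = √534.99 = 23.130


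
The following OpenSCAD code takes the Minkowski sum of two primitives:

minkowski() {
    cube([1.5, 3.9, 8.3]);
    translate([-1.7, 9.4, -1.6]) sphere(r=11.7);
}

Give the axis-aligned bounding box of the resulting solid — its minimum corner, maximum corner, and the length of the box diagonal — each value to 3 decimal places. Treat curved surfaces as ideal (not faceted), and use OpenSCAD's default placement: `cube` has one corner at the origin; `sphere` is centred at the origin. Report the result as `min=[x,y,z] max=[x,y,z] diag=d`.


A = translate([-1.7, 9.4, -1.6]) sphere(r=11.7) → bbox [-13.4,-2.3,-13.3] .. [10,21.1,10.1]
B = cube([1.5, 3.9, 8.3]) → bbox [0,0,0] .. [1.5,3.9,8.3]
lo = A.lo+B.lo = [-13.4+0, -2.3+0, -13.3+0] = [-13.400,-2.300,-13.300]
hi = A.hi+B.hi = [10+1.5, 21.1+3.9, 10.1+8.3] = [11.500,25.000,18.400]
diag = √(24.9²+27.3²+31.7²) = √2370.19 = 48.685

min=[-13.400,-2.300,-13.300] max=[11.500,25.000,18.400] diag=48.685


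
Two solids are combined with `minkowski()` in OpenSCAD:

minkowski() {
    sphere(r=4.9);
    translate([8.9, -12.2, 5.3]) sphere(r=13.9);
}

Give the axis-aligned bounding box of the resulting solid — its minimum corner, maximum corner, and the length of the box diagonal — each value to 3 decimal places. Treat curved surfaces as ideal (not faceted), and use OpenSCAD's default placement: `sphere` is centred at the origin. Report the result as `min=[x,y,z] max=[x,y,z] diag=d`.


min=[-9.900,-31.000,-13.500] max=[27.700,6.600,24.100] diag=65.125

A = translate([8.9, -12.2, 5.3]) sphere(r=13.9) → bbox [-5,-26.1,-8.6] .. [22.8,1.7,19.2]
B = sphere(r=4.9) → bbox [-4.9,-4.9,-4.9] .. [4.9,4.9,4.9]
lo = A.lo+B.lo = [-5-4.9, -26.1-4.9, -8.6-4.9] = [-9.900,-31.000,-13.500]
hi = A.hi+B.hi = [22.8+4.9, 1.7+4.9, 19.2+4.9] = [27.700,6.600,24.100]
diag = √(37.6²+37.6²+37.6²) = √4241.28 = 65.125


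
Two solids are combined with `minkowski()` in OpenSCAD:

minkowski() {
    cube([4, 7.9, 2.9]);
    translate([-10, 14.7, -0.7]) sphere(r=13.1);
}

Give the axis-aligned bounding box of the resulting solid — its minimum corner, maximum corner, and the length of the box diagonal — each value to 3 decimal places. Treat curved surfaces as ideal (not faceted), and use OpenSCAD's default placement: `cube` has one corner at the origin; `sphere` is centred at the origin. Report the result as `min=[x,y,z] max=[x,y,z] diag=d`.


min=[-23.100,1.600,-13.800] max=[7.100,35.700,15.300] diag=54.052

A = translate([-10, 14.7, -0.7]) sphere(r=13.1) → bbox [-23.1,1.6,-13.8] .. [3.1,27.8,12.4]
B = cube([4, 7.9, 2.9]) → bbox [0,0,0] .. [4,7.9,2.9]
lo = A.lo+B.lo = [-23.1+0, 1.6+0, -13.8+0] = [-23.100,1.600,-13.800]
hi = A.hi+B.hi = [3.1+4, 27.8+7.9, 12.4+2.9] = [7.100,35.700,15.300]
diag = √(30.2²+34.1²+29.1²) = √2921.66 = 54.052


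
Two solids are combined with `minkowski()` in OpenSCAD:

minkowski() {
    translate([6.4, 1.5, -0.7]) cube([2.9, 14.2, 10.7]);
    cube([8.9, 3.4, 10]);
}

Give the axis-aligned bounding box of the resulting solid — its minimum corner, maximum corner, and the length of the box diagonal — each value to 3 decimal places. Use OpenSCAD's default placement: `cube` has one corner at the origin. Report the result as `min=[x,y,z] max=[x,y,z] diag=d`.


min=[6.400,1.500,-0.700] max=[18.200,19.100,20.000] diag=29.622

A = translate([6.4, 1.5, -0.7]) cube([2.9, 14.2, 10.7]) → bbox [6.4,1.5,-0.7] .. [9.3,15.7,10]
B = cube([8.9, 3.4, 10]) → bbox [0,0,0] .. [8.9,3.4,10]
lo = A.lo+B.lo = [6.4+0, 1.5+0, -0.7+0] = [6.400,1.500,-0.700]
hi = A.hi+B.hi = [9.3+8.9, 15.7+3.4, 10+10] = [18.200,19.100,20.000]
diag = √(11.8²+17.6²+20.7²) = √877.49 = 29.622


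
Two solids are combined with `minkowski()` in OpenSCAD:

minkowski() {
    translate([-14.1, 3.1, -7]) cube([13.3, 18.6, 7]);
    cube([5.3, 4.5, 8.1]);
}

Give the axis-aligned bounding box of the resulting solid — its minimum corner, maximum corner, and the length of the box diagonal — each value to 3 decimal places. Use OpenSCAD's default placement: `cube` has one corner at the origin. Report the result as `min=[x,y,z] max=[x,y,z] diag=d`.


A = translate([-14.1, 3.1, -7]) cube([13.3, 18.6, 7]) → bbox [-14.1,3.1,-7] .. [-0.8,21.7,0]
B = cube([5.3, 4.5, 8.1]) → bbox [0,0,0] .. [5.3,4.5,8.1]
lo = A.lo+B.lo = [-14.1+0, 3.1+0, -7+0] = [-14.100,3.100,-7.000]
hi = A.hi+B.hi = [-0.8+5.3, 21.7+4.5, 0+8.1] = [4.500,26.200,8.100]
diag = √(18.6²+23.1²+15.1²) = √1107.58 = 33.280

min=[-14.100,3.100,-7.000] max=[4.500,26.200,8.100] diag=33.280


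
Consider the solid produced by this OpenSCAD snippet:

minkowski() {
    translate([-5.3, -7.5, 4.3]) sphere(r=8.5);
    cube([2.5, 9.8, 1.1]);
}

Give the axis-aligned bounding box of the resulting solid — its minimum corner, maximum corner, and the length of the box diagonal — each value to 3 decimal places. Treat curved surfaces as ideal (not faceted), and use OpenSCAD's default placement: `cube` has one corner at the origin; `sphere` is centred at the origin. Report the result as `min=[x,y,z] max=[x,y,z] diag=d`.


min=[-13.800,-16.000,-4.200] max=[5.700,10.800,13.900] diag=37.764

A = translate([-5.3, -7.5, 4.3]) sphere(r=8.5) → bbox [-13.8,-16,-4.2] .. [3.2,1,12.8]
B = cube([2.5, 9.8, 1.1]) → bbox [0,0,0] .. [2.5,9.8,1.1]
lo = A.lo+B.lo = [-13.8+0, -16+0, -4.2+0] = [-13.800,-16.000,-4.200]
hi = A.hi+B.hi = [3.2+2.5, 1+9.8, 12.8+1.1] = [5.700,10.800,13.900]
diag = √(19.5²+26.8²+18.1²) = √1426.1 = 37.764


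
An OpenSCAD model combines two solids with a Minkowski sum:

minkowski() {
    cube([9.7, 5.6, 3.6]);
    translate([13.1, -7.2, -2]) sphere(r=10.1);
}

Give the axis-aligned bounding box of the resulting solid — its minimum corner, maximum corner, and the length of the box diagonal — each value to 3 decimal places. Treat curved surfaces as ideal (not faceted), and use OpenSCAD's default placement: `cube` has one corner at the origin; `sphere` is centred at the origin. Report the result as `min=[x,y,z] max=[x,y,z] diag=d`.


A = translate([13.1, -7.2, -2]) sphere(r=10.1) → bbox [3,-17.3,-12.1] .. [23.2,2.9,8.1]
B = cube([9.7, 5.6, 3.6]) → bbox [0,0,0] .. [9.7,5.6,3.6]
lo = A.lo+B.lo = [3+0, -17.3+0, -12.1+0] = [3.000,-17.300,-12.100]
hi = A.hi+B.hi = [23.2+9.7, 2.9+5.6, 8.1+3.6] = [32.900,8.500,11.700]
diag = √(29.9²+25.8²+23.8²) = √2126.09 = 46.110

min=[3.000,-17.300,-12.100] max=[32.900,8.500,11.700] diag=46.110


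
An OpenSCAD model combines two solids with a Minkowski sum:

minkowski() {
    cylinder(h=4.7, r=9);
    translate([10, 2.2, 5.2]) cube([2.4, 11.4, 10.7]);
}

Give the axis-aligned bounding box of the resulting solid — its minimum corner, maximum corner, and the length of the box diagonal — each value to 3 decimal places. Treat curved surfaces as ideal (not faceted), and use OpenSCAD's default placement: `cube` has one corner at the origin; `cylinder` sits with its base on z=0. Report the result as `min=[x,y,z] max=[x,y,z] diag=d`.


min=[1.000,-6.800,5.200] max=[21.400,22.600,20.600] diag=38.957

A = translate([10, 2.2, 5.2]) cube([2.4, 11.4, 10.7]) → bbox [10,2.2,5.2] .. [12.4,13.6,15.9]
B = cylinder(h=4.7, r=9) → bbox [-9,-9,0] .. [9,9,4.7]
lo = A.lo+B.lo = [10-9, 2.2-9, 5.2+0] = [1.000,-6.800,5.200]
hi = A.hi+B.hi = [12.4+9, 13.6+9, 15.9+4.7] = [21.400,22.600,20.600]
diag = √(20.4²+29.4²+15.4²) = √1517.68 = 38.957


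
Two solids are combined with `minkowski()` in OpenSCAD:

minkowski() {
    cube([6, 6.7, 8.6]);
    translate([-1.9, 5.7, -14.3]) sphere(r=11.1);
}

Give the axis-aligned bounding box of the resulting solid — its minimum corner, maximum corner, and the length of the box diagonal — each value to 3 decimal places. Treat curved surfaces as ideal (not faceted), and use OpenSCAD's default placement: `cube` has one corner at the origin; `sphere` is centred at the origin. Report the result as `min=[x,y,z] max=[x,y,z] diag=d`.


A = translate([-1.9, 5.7, -14.3]) sphere(r=11.1) → bbox [-13,-5.4,-25.4] .. [9.2,16.8,-3.2]
B = cube([6, 6.7, 8.6]) → bbox [0,0,0] .. [6,6.7,8.6]
lo = A.lo+B.lo = [-13+0, -5.4+0, -25.4+0] = [-13.000,-5.400,-25.400]
hi = A.hi+B.hi = [9.2+6, 16.8+6.7, -3.2+8.6] = [15.200,23.500,5.400]
diag = √(28.2²+28.9²+30.8²) = √2579.09 = 50.785

min=[-13.000,-5.400,-25.400] max=[15.200,23.500,5.400] diag=50.785


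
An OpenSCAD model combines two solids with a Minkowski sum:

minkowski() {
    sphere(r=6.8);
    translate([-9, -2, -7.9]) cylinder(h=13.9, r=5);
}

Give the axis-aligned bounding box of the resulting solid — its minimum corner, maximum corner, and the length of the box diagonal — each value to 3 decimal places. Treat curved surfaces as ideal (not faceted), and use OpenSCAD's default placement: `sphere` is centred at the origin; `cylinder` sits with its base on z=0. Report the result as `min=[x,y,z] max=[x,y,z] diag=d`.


min=[-20.800,-13.800,-14.700] max=[2.800,9.800,12.800] diag=43.245

A = translate([-9, -2, -7.9]) cylinder(h=13.9, r=5) → bbox [-14,-7,-7.9] .. [-4,3,6]
B = sphere(r=6.8) → bbox [-6.8,-6.8,-6.8] .. [6.8,6.8,6.8]
lo = A.lo+B.lo = [-14-6.8, -7-6.8, -7.9-6.8] = [-20.800,-13.800,-14.700]
hi = A.hi+B.hi = [-4+6.8, 3+6.8, 6+6.8] = [2.800,9.800,12.800]
diag = √(23.6²+23.6²+27.5²) = √1870.17 = 43.245


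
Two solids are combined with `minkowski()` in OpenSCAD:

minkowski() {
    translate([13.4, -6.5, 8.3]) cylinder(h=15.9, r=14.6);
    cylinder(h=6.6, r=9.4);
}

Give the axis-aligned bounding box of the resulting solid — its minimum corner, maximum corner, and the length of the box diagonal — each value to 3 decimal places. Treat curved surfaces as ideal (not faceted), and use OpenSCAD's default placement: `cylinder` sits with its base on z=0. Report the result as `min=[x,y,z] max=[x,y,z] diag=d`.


A = translate([13.4, -6.5, 8.3]) cylinder(h=15.9, r=14.6) → bbox [-1.2,-21.1,8.3] .. [28,8.1,24.2]
B = cylinder(h=6.6, r=9.4) → bbox [-9.4,-9.4,0] .. [9.4,9.4,6.6]
lo = A.lo+B.lo = [-1.2-9.4, -21.1-9.4, 8.3+0] = [-10.600,-30.500,8.300]
hi = A.hi+B.hi = [28+9.4, 8.1+9.4, 24.2+6.6] = [37.400,17.500,30.800]
diag = √(48²+48²+22.5²) = √5114.25 = 71.514

min=[-10.600,-30.500,8.300] max=[37.400,17.500,30.800] diag=71.514


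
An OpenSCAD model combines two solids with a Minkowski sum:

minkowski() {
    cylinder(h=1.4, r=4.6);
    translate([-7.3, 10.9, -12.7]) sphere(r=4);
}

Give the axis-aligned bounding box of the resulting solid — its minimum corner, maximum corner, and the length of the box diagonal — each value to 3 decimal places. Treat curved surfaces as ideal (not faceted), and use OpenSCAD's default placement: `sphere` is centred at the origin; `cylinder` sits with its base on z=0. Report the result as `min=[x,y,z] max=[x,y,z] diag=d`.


min=[-15.900,2.300,-16.700] max=[1.300,19.500,-7.300] diag=26.078

A = translate([-7.3, 10.9, -12.7]) sphere(r=4) → bbox [-11.3,6.9,-16.7] .. [-3.3,14.9,-8.7]
B = cylinder(h=1.4, r=4.6) → bbox [-4.6,-4.6,0] .. [4.6,4.6,1.4]
lo = A.lo+B.lo = [-11.3-4.6, 6.9-4.6, -16.7+0] = [-15.900,2.300,-16.700]
hi = A.hi+B.hi = [-3.3+4.6, 14.9+4.6, -8.7+1.4] = [1.300,19.500,-7.300]
diag = √(17.2²+17.2²+9.4²) = √680.04 = 26.078


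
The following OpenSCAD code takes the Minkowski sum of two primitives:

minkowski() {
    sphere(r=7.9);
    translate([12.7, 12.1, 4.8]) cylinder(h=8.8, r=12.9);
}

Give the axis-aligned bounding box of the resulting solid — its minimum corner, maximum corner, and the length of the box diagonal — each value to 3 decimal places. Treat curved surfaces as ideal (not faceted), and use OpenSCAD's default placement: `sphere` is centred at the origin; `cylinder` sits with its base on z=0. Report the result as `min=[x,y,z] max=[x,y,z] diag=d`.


min=[-8.100,-8.700,-3.100] max=[33.500,32.900,21.500] diag=63.767

A = translate([12.7, 12.1, 4.8]) cylinder(h=8.8, r=12.9) → bbox [-0.2,-0.8,4.8] .. [25.6,25,13.6]
B = sphere(r=7.9) → bbox [-7.9,-7.9,-7.9] .. [7.9,7.9,7.9]
lo = A.lo+B.lo = [-0.2-7.9, -0.8-7.9, 4.8-7.9] = [-8.100,-8.700,-3.100]
hi = A.hi+B.hi = [25.6+7.9, 25+7.9, 13.6+7.9] = [33.500,32.900,21.500]
diag = √(41.6²+41.6²+24.6²) = √4066.28 = 63.767


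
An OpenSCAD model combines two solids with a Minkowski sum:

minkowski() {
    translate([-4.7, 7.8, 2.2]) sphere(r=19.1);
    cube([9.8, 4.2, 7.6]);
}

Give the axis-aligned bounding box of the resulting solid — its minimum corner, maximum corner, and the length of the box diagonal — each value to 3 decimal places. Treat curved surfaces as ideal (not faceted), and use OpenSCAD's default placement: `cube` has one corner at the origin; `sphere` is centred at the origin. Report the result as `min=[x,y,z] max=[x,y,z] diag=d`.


min=[-23.800,-11.300,-16.900] max=[24.200,31.100,28.900] diag=78.736

A = translate([-4.7, 7.8, 2.2]) sphere(r=19.1) → bbox [-23.8,-11.3,-16.9] .. [14.4,26.9,21.3]
B = cube([9.8, 4.2, 7.6]) → bbox [0,0,0] .. [9.8,4.2,7.6]
lo = A.lo+B.lo = [-23.8+0, -11.3+0, -16.9+0] = [-23.800,-11.300,-16.900]
hi = A.hi+B.hi = [14.4+9.8, 26.9+4.2, 21.3+7.6] = [24.200,31.100,28.900]
diag = √(48²+42.4²+45.8²) = √6199.4 = 78.736


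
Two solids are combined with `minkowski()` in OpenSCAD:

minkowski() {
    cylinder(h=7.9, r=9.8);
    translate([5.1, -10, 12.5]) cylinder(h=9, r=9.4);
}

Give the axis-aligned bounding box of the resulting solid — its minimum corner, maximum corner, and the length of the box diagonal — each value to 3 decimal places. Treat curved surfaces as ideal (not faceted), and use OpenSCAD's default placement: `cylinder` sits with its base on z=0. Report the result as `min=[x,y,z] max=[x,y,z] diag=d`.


min=[-14.100,-29.200,12.500] max=[24.300,9.200,29.400] diag=56.875

A = translate([5.1, -10, 12.5]) cylinder(h=9, r=9.4) → bbox [-4.3,-19.4,12.5] .. [14.5,-0.6,21.5]
B = cylinder(h=7.9, r=9.8) → bbox [-9.8,-9.8,0] .. [9.8,9.8,7.9]
lo = A.lo+B.lo = [-4.3-9.8, -19.4-9.8, 12.5+0] = [-14.100,-29.200,12.500]
hi = A.hi+B.hi = [14.5+9.8, -0.6+9.8, 21.5+7.9] = [24.300,9.200,29.400]
diag = √(38.4²+38.4²+16.9²) = √3234.73 = 56.875


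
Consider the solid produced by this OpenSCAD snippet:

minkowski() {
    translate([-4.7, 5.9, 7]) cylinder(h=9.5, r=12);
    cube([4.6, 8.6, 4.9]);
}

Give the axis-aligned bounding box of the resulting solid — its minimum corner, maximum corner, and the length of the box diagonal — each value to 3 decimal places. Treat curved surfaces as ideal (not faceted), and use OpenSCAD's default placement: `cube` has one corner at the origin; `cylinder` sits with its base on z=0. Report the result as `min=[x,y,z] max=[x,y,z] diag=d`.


A = translate([-4.7, 5.9, 7]) cylinder(h=9.5, r=12) → bbox [-16.7,-6.1,7] .. [7.3,17.9,16.5]
B = cube([4.6, 8.6, 4.9]) → bbox [0,0,0] .. [4.6,8.6,4.9]
lo = A.lo+B.lo = [-16.7+0, -6.1+0, 7+0] = [-16.700,-6.100,7.000]
hi = A.hi+B.hi = [7.3+4.6, 17.9+8.6, 16.5+4.9] = [11.900,26.500,21.400]
diag = √(28.6²+32.6²+14.4²) = √2088.08 = 45.696

min=[-16.700,-6.100,7.000] max=[11.900,26.500,21.400] diag=45.696


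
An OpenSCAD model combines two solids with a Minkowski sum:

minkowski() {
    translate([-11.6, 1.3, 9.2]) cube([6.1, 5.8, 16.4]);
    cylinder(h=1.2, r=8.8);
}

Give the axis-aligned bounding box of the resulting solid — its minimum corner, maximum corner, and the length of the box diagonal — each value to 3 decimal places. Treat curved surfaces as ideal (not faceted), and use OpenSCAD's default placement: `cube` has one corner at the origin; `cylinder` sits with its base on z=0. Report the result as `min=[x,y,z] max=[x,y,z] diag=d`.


min=[-20.400,-7.500,9.200] max=[3.300,15.900,26.800] diag=37.670

A = translate([-11.6, 1.3, 9.2]) cube([6.1, 5.8, 16.4]) → bbox [-11.6,1.3,9.2] .. [-5.5,7.1,25.6]
B = cylinder(h=1.2, r=8.8) → bbox [-8.8,-8.8,0] .. [8.8,8.8,1.2]
lo = A.lo+B.lo = [-11.6-8.8, 1.3-8.8, 9.2+0] = [-20.400,-7.500,9.200]
hi = A.hi+B.hi = [-5.5+8.8, 7.1+8.8, 25.6+1.2] = [3.300,15.900,26.800]
diag = √(23.7²+23.4²+17.6²) = √1419.01 = 37.670


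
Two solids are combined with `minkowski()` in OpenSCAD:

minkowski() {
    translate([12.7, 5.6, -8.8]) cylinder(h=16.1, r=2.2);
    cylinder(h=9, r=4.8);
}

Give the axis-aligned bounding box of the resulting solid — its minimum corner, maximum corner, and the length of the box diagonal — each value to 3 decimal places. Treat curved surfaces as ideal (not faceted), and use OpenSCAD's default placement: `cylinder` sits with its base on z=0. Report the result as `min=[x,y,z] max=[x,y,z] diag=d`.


min=[5.700,-1.400,-8.800] max=[19.700,12.600,16.300] diag=31.969

A = translate([12.7, 5.6, -8.8]) cylinder(h=16.1, r=2.2) → bbox [10.5,3.4,-8.8] .. [14.9,7.8,7.3]
B = cylinder(h=9, r=4.8) → bbox [-4.8,-4.8,0] .. [4.8,4.8,9]
lo = A.lo+B.lo = [10.5-4.8, 3.4-4.8, -8.8+0] = [5.700,-1.400,-8.800]
hi = A.hi+B.hi = [14.9+4.8, 7.8+4.8, 7.3+9] = [19.700,12.600,16.300]
diag = √(14²+14²+25.1²) = √1022.01 = 31.969


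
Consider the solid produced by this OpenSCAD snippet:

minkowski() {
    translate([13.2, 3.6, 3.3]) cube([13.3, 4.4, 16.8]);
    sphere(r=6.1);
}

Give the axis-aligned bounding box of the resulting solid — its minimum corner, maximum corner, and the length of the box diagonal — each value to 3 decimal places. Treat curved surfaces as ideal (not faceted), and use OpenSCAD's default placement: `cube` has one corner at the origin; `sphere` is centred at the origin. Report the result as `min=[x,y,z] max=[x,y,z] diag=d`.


min=[7.100,-2.500,-2.800] max=[32.600,14.100,26.200] diag=42.033

A = translate([13.2, 3.6, 3.3]) cube([13.3, 4.4, 16.8]) → bbox [13.2,3.6,3.3] .. [26.5,8,20.1]
B = sphere(r=6.1) → bbox [-6.1,-6.1,-6.1] .. [6.1,6.1,6.1]
lo = A.lo+B.lo = [13.2-6.1, 3.6-6.1, 3.3-6.1] = [7.100,-2.500,-2.800]
hi = A.hi+B.hi = [26.5+6.1, 8+6.1, 20.1+6.1] = [32.600,14.100,26.200]
diag = √(25.5²+16.6²+29²) = √1766.81 = 42.033


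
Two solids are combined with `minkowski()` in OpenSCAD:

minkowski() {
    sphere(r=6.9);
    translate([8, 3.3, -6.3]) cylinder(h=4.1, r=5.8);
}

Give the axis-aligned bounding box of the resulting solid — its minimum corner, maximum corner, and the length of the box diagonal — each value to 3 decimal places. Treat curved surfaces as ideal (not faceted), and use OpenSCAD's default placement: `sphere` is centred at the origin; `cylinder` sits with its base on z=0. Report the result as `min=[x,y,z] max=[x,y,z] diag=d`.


min=[-4.700,-9.400,-13.200] max=[20.700,16.000,4.700] diag=40.134

A = translate([8, 3.3, -6.3]) cylinder(h=4.1, r=5.8) → bbox [2.2,-2.5,-6.3] .. [13.8,9.1,-2.2]
B = sphere(r=6.9) → bbox [-6.9,-6.9,-6.9] .. [6.9,6.9,6.9]
lo = A.lo+B.lo = [2.2-6.9, -2.5-6.9, -6.3-6.9] = [-4.700,-9.400,-13.200]
hi = A.hi+B.hi = [13.8+6.9, 9.1+6.9, -2.2+6.9] = [20.700,16.000,4.700]
diag = √(25.4²+25.4²+17.9²) = √1610.73 = 40.134


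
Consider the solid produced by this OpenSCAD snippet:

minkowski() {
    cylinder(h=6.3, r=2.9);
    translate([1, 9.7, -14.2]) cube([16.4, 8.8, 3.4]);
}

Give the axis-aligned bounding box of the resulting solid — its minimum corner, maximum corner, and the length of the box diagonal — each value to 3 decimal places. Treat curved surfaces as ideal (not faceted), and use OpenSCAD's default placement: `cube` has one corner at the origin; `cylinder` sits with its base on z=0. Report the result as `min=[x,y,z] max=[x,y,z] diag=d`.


A = translate([1, 9.7, -14.2]) cube([16.4, 8.8, 3.4]) → bbox [1,9.7,-14.2] .. [17.4,18.5,-10.8]
B = cylinder(h=6.3, r=2.9) → bbox [-2.9,-2.9,0] .. [2.9,2.9,6.3]
lo = A.lo+B.lo = [1-2.9, 9.7-2.9, -14.2+0] = [-1.900,6.800,-14.200]
hi = A.hi+B.hi = [17.4+2.9, 18.5+2.9, -10.8+6.3] = [20.300,21.400,-4.500]
diag = √(22.2²+14.6²+9.7²) = √800.09 = 28.286

min=[-1.900,6.800,-14.200] max=[20.300,21.400,-4.500] diag=28.286


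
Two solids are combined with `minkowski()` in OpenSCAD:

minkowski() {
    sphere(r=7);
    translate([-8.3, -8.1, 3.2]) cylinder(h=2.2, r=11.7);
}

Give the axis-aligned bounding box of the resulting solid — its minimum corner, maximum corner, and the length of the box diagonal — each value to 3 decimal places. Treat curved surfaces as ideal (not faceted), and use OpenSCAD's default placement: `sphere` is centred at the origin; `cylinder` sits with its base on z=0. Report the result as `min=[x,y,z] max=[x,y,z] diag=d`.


A = translate([-8.3, -8.1, 3.2]) cylinder(h=2.2, r=11.7) → bbox [-20,-19.8,3.2] .. [3.4,3.6,5.4]
B = sphere(r=7) → bbox [-7,-7,-7] .. [7,7,7]
lo = A.lo+B.lo = [-20-7, -19.8-7, 3.2-7] = [-27.000,-26.800,-3.800]
hi = A.hi+B.hi = [3.4+7, 3.6+7, 5.4+7] = [10.400,10.600,12.400]
diag = √(37.4²+37.4²+16.2²) = √3059.96 = 55.317

min=[-27.000,-26.800,-3.800] max=[10.400,10.600,12.400] diag=55.317
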